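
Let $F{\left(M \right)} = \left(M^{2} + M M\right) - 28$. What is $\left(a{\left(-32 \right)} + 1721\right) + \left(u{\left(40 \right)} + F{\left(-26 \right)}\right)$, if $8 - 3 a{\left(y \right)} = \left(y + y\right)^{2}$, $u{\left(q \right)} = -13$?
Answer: $\frac{5008}{3} \approx 1669.3$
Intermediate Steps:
$F{\left(M \right)} = -28 + 2 M^{2}$ ($F{\left(M \right)} = \left(M^{2} + M^{2}\right) - 28 = 2 M^{2} - 28 = -28 + 2 M^{2}$)
$a{\left(y \right)} = \frac{8}{3} - \frac{4 y^{2}}{3}$ ($a{\left(y \right)} = \frac{8}{3} - \frac{\left(y + y\right)^{2}}{3} = \frac{8}{3} - \frac{\left(2 y\right)^{2}}{3} = \frac{8}{3} - \frac{4 y^{2}}{3}$)
$\left(a{\left(-32 \right)} + 1721\right) + \left(u{\left(40 \right)} + F{\left(-26 \right)}\right) = \left(\left(\frac{8}{3} - \frac{4 \left(-32\right)^{2}}{3}\right) + 1721\right) - \left(41 - 1352\right) = \left(\left(\frac{8}{3} - \frac{4096}{3}\right) + 1721\right) + \left(-13 + \left(-28 + 2 \cdot 676\right)\right) = \left(\left(\frac{8}{3} - \frac{4096}{3}\right) + 1721\right) + \left(-13 + \left(-28 + 1352\right)\right) = \left(- \frac{4088}{3} + 1721\right) + \left(-13 + 1324\right) = \frac{1075}{3} + 1311 = \frac{5008}{3}$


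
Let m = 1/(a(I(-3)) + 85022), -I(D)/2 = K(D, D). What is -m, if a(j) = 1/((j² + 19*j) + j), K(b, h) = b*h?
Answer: -36/3060791 ≈ -1.1762e-5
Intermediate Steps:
I(D) = -2*D² (I(D) = -2*D*D = -2*D²)
a(j) = 1/(j² + 20*j)
m = 36/3060791 (m = 1/(1/(((-2*(-3)²))*(20 - 2*(-3)²)) + 85022) = 1/(1/(((-2*9))*(20 - 2*9)) + 85022) = 1/(1/((-18)*(20 - 18)) + 85022) = 1/(-1/18/2 + 85022) = 1/(-1/18*½ + 85022) = 1/(-1/36 + 85022) = 1/(3060791/36) = 36/3060791 ≈ 1.1762e-5)
-m = -1*36/3060791 = -36/3060791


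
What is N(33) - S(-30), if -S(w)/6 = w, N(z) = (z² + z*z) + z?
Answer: 2031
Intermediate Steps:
N(z) = z + 2*z² (N(z) = (z² + z²) + z = 2*z² + z = z + 2*z²)
S(w) = -6*w
N(33) - S(-30) = 33*(1 + 2*33) - (-6)*(-30) = 33*(1 + 66) - 1*180 = 33*67 - 180 = 2211 - 180 = 2031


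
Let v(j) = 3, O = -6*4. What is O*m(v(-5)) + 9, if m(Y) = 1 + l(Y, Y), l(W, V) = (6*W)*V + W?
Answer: -1383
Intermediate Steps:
O = -24
l(W, V) = W + 6*V*W (l(W, V) = 6*V*W + W = W + 6*V*W)
m(Y) = 1 + Y*(1 + 6*Y)
O*m(v(-5)) + 9 = -24*(1 + 3*(1 + 6*3)) + 9 = -24*(1 + 3*(1 + 18)) + 9 = -24*(1 + 3*19) + 9 = -24*(1 + 57) + 9 = -24*58 + 9 = -1392 + 9 = -1383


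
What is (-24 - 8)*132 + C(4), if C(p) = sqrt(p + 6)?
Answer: -4224 + sqrt(10) ≈ -4220.8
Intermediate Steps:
C(p) = sqrt(6 + p)
(-24 - 8)*132 + C(4) = (-24 - 8)*132 + sqrt(6 + 4) = -32*132 + sqrt(10) = -4224 + sqrt(10)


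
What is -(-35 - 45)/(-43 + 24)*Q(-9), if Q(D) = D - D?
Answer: 0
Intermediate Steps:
Q(D) = 0
-(-35 - 45)/(-43 + 24)*Q(-9) = -(-35 - 45)/(-43 + 24)*0 = -(-80/(-19))*0 = -(-80*(-1/19))*0 = -80*0/19 = -1*0 = 0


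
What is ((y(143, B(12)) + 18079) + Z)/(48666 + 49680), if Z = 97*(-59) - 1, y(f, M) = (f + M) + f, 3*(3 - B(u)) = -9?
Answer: 12647/98346 ≈ 0.12860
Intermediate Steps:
B(u) = 6 (B(u) = 3 - ⅓*(-9) = 3 + 3 = 6)
y(f, M) = M + 2*f (y(f, M) = (M + f) + f = M + 2*f)
Z = -5724 (Z = -5723 - 1 = -5724)
((y(143, B(12)) + 18079) + Z)/(48666 + 49680) = (((6 + 2*143) + 18079) - 5724)/(48666 + 49680) = (((6 + 286) + 18079) - 5724)/98346 = ((292 + 18079) - 5724)*(1/98346) = (18371 - 5724)*(1/98346) = 12647*(1/98346) = 12647/98346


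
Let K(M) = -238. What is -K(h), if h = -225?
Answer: 238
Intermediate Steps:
-K(h) = -1*(-238) = 238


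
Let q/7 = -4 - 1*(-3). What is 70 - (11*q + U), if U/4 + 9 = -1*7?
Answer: 211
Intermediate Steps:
q = -7 (q = 7*(-4 - 1*(-3)) = 7*(-4 + 3) = 7*(-1) = -7)
U = -64 (U = -36 + 4*(-1*7) = -36 + 4*(-7) = -36 - 28 = -64)
70 - (11*q + U) = 70 - (11*(-7) - 64) = 70 - (-77 - 64) = 70 - 1*(-141) = 70 + 141 = 211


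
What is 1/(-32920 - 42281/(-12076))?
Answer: -12076/397499639 ≈ -3.0380e-5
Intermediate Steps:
1/(-32920 - 42281/(-12076)) = 1/(-32920 - 42281*(-1/12076)) = 1/(-32920 + 42281/12076) = 1/(-397499639/12076) = -12076/397499639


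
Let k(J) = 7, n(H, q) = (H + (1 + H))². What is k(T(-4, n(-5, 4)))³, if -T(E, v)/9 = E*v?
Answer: 343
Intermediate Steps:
n(H, q) = (1 + 2*H)²
T(E, v) = -9*E*v
k(T(-4, n(-5, 4)))³ = 7³ = 343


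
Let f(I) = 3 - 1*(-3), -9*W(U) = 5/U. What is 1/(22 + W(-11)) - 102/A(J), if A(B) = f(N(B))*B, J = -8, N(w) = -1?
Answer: 37903/17464 ≈ 2.1703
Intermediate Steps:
W(U) = -5/(9*U)
f(I) = 6 (f(I) = 3 + 3 = 6)
A(B) = 6*B
1/(22 + W(-11)) - 102/A(J) = 1/(22 - 5/9/(-11)) - 102/(6*(-8)) = 1/(22 - 5/9*(-1/11)) - 102/(-48) = 1/(22 + 5/99) - 1/48*(-102) = 1/(2183/99) + 17/8 = 99/2183 + 17/8 = 37903/17464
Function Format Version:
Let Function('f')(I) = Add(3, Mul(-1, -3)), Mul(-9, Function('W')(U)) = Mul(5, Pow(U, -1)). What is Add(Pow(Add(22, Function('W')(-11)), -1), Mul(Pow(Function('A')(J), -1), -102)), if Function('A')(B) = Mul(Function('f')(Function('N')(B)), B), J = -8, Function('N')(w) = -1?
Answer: Rational(37903, 17464) ≈ 2.1703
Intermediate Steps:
Function('W')(U) = Mul(Rational(-5, 9), Pow(U, -1)) (Function('W')(U) = Mul(Rational(-1, 9), Mul(5, Pow(U, -1))) = Mul(Rational(-5, 9), Pow(U, -1)))
Function('f')(I) = 6 (Function('f')(I) = Add(3, 3) = 6)
Function('A')(B) = Mul(6, B)
Add(Pow(Add(22, Function('W')(-11)), -1), Mul(Pow(Function('A')(J), -1), -102)) = Add(Pow(Add(22, Mul(Rational(-5, 9), Pow(-11, -1))), -1), Mul(Pow(Mul(6, -8), -1), -102)) = Add(Pow(Add(22, Mul(Rational(-5, 9), Rational(-1, 11))), -1), Mul(Pow(-48, -1), -102)) = Add(Pow(Add(22, Rational(5, 99)), -1), Mul(Rational(-1, 48), -102)) = Add(Pow(Rational(2183, 99), -1), Rational(17, 8)) = Add(Rational(99, 2183), Rational(17, 8)) = Rational(37903, 17464)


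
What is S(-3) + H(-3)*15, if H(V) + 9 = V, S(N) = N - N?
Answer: -180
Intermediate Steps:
S(N) = 0
H(V) = -9 + V
S(-3) + H(-3)*15 = 0 + (-9 - 3)*15 = 0 - 12*15 = 0 - 180 = -180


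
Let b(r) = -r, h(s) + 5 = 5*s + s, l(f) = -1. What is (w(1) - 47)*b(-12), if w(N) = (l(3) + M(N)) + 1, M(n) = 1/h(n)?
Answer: -552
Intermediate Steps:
h(s) = -5 + 6*s (h(s) = -5 + (5*s + s) = -5 + 6*s)
M(n) = 1/(-5 + 6*n)
w(N) = 1/(-5 + 6*N) (w(N) = (-1 + 1/(-5 + 6*N)) + 1 = 1/(-5 + 6*N))
(w(1) - 47)*b(-12) = (1/(-5 + 6*1) - 47)*(-1*(-12)) = (1/(-5 + 6) - 47)*12 = (1/1 - 47)*12 = (1 - 47)*12 = -46*12 = -552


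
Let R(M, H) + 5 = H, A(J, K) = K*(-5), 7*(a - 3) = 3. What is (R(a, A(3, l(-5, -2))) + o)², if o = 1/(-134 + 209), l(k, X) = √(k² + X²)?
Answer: 4218001/5625 + 748*√29/15 ≈ 1018.4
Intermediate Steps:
a = 24/7 (a = 3 + (⅐)*3 = 3 + 3/7 = 24/7 ≈ 3.4286)
l(k, X) = √(X² + k²)
A(J, K) = -5*K
o = 1/75 ≈ 0.013333
R(M, H) = -5 + H
(R(a, A(3, l(-5, -2))) + o)² = ((-5 - 5*√((-2)² + (-5)²)) + 1/75)² = ((-5 - 5*√(4 + 25)) + 1/75)² = ((-5 - 5*√29) + 1/75)² = (-374/75 - 5*√29)²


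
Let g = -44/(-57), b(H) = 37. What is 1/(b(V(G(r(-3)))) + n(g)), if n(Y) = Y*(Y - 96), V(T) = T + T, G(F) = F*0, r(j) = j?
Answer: -3249/118619 ≈ -0.027390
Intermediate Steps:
G(F) = 0
V(T) = 2*T
g = 44/57 (g = -44*(-1/57) = 44/57 ≈ 0.77193)
n(Y) = Y*(-96 + Y)
1/(b(V(G(r(-3)))) + n(g)) = 1/(37 + 44*(-96 + 44/57)/57) = 1/(37 + (44/57)*(-5428/57)) = 1/(37 - 238832/3249) = 1/(-118619/3249) = -3249/118619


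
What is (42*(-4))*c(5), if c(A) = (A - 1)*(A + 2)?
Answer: -4704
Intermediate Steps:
c(A) = (-1 + A)*(2 + A)
(42*(-4))*c(5) = (42*(-4))*(-2 + 5 + 5²) = -168*(-2 + 5 + 25) = -168*28 = -4704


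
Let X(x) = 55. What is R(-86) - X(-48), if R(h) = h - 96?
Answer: -237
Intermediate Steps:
R(h) = -96 + h
R(-86) - X(-48) = (-96 - 86) - 1*55 = -182 - 55 = -237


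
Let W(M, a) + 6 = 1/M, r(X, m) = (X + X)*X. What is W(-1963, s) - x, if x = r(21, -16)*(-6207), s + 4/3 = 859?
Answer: 10746576983/1963 ≈ 5.4746e+6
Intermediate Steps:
r(X, m) = 2*X² (r(X, m) = (2*X)*X = 2*X²)
s = 2573/3 (s = -4/3 + 859 = 2573/3 ≈ 857.67)
W(M, a) = -6 + 1/M
x = -5474574 (x = (2*21²)*(-6207) = (2*441)*(-6207) = 882*(-6207) = -5474574)
W(-1963, s) - x = (-6 + 1/(-1963)) - 1*(-5474574) = (-6 - 1/1963) + 5474574 = -11779/1963 + 5474574 = 10746576983/1963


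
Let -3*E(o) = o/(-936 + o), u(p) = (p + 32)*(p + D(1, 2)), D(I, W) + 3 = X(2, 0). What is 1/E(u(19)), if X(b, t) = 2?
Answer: 1/17 ≈ 0.058824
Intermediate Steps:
D(I, W) = -1 (D(I, W) = -3 + 2 = -1)
u(p) = (-1 + p)*(32 + p) (u(p) = (p + 32)*(p - 1) = (32 + p)*(-1 + p) = (-1 + p)*(32 + p))
E(o) = -o/(3*(-936 + o))
1/E(u(19)) = 1/(-(-32 + 19² + 31*19)/(-2808 + 3*(-32 + 19² + 31*19))) = 1/(-(-32 + 361 + 589)/(-2808 + 3*(-32 + 361 + 589))) = 1/(-1*918/(-2808 + 3*918)) = 1/(-1*918/(-2808 + 2754)) = 1/(-1*918/(-54)) = 1/(-1*918*(-1/54)) = 1/17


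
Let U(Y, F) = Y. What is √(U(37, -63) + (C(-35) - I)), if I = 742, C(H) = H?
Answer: 2*I*√185 ≈ 27.203*I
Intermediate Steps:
√(U(37, -63) + (C(-35) - I)) = √(37 + (-35 - 1*742)) = √(37 + (-35 - 742)) = √(37 - 777) = √(-740) = 2*I*√185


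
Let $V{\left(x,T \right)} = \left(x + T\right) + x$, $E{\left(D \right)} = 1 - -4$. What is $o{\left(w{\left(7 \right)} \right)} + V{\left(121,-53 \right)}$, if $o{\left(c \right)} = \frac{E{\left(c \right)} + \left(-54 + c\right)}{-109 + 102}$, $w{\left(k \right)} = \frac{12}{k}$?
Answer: $\frac{9592}{49} \approx 195.76$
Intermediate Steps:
$E{\left(D \right)} = 5$ ($E{\left(D \right)} = 1 + 4 = 5$)
$V{\left(x,T \right)} = T + 2 x$ ($V{\left(x,T \right)} = \left(T + x\right) + x = T + 2 x$)
$o{\left(c \right)} = 7 - \frac{c}{7}$ ($o{\left(c \right)} = \frac{5 + \left(-54 + c\right)}{-109 + 102} = \frac{-49 + c}{-7} = \left(-49 + c\right) \left(- \frac{1}{7}\right) = 7 - \frac{c}{7}$)
$o{\left(w{\left(7 \right)} \right)} + V{\left(121,-53 \right)} = \left(7 - \frac{12 \cdot \frac{1}{7}}{7}\right) + \left(-53 + 2 \cdot 121\right) = \left(7 - \frac{12 \cdot \frac{1}{7}}{7}\right) + \left(-53 + 242\right) = \left(7 - \frac{12}{49}\right) + 189 = \frac{331}{49} + 189 = \frac{9592}{49}$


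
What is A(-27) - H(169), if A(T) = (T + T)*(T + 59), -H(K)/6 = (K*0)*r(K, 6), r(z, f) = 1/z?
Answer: -1728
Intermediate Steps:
H(K) = 0 (H(K) = -6*K*0/K = -0/K = -6*0 = 0)
A(T) = 2*T*(59 + T) (A(T) = (2*T)*(59 + T) = 2*T*(59 + T))
A(-27) - H(169) = 2*(-27)*(59 - 27) - 1*0 = 2*(-27)*32 + 0 = -1728 + 0 = -1728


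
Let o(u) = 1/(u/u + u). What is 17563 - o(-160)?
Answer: 2792518/159 ≈ 17563.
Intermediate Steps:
o(u) = 1/(1 + u)
17563 - o(-160) = 17563 - 1/(1 - 160) = 17563 - 1/(-159) = 17563 - 1*(-1/159) = 17563 + 1/159 = 2792518/159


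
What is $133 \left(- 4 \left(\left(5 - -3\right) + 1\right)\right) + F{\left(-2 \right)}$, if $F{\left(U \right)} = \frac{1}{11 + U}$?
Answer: $- \frac{43091}{9} \approx -4787.9$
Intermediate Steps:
$133 \left(- 4 \left(\left(5 - -3\right) + 1\right)\right) + F{\left(-2 \right)} = 133 \left(- 4 \left(\left(5 - -3\right) + 1\right)\right) + \frac{1}{11 - 2} = 133 \left(- 4 \left(\left(5 + 3\right) + 1\right)\right) + \frac{1}{9} = 133 \left(- 4 \left(8 + 1\right)\right) + \frac{1}{9} = 133 \left(\left(-4\right) 9\right) + \frac{1}{9} = 133 \left(-36\right) + \frac{1}{9} = -4788 + \frac{1}{9} = - \frac{43091}{9}$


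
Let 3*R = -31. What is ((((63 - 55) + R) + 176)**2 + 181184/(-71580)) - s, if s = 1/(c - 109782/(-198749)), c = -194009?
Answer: 62427369794588288308/2070039107523915 ≈ 30158.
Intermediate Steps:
R = -31/3 (R = (1/3)*(-31) = -31/3 ≈ -10.333)
s = -198749/38558984959 (s = 1/(-194009 - 109782/(-198749)) = 1/(-194009 - 109782*(-1/198749)) = 1/(-194009 + 109782/198749) = 1/(-38558984959/198749) = -198749/38558984959 ≈ -5.1544e-6)
((((63 - 55) + R) + 176)**2 + 181184/(-71580)) - s = ((((63 - 55) - 31/3) + 176)**2 + 181184/(-71580)) - 1*(-198749/38558984959) = (((8 - 31/3) + 176)**2 + 181184*(-1/71580)) + 198749/38558984959 = ((-7/3 + 176)**2 - 45296/17895) + 198749/38558984959 = ((521/3)**2 - 45296/17895) + 198749/38558984959 = (271441/9 - 45296/17895) + 198749/38558984959 = 1619009677/53685 + 198749/38558984959 = 62427369794588288308/2070039107523915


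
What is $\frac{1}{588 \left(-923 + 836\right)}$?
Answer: $- \frac{1}{51156} \approx -1.9548 \cdot 10^{-5}$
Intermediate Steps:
$\frac{1}{588 \left(-923 + 836\right)} = \frac{1}{588 \left(-87\right)} = \frac{1}{-51156} = - \frac{1}{51156}$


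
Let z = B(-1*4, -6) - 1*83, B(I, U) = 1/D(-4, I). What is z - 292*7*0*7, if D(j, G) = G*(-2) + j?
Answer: -331/4 ≈ -82.750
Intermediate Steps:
D(j, G) = j - 2*G (D(j, G) = -2*G + j = j - 2*G)
B(I, U) = 1/(-4 - 2*I)
z = -331/4 (z = -1/(4 + 2*(-1*4)) - 1*83 = -1/(4 + 2*(-4)) - 83 = -1/(4 - 8) - 83 = -1/(-4) - 83 = -1*(-¼) - 83 = ¼ - 83 = -331/4 ≈ -82.750)
z - 292*7*0*7 = -331/4 - 292*7*0*7 = -331/4 - 0*7 = -331/4 - 292*0 = -331/4 + 0 = -331/4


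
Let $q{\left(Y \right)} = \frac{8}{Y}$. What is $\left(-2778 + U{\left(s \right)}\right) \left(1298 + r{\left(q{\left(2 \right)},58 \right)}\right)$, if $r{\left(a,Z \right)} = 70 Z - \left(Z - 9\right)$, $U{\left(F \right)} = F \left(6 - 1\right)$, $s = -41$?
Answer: $-15836747$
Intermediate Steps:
$U{\left(F \right)} = 5 F$ ($U{\left(F \right)} = F 5 = 5 F$)
$r{\left(a,Z \right)} = 9 + 69 Z$ ($r{\left(a,Z \right)} = 70 Z - \left(Z - 9\right) = 70 Z - \left(-9 + Z\right) = 9 + 69 Z$)
$\left(-2778 + U{\left(s \right)}\right) \left(1298 + r{\left(q{\left(2 \right)},58 \right)}\right) = \left(-2778 + 5 \left(-41\right)\right) \left(1298 + \left(9 + 69 \cdot 58\right)\right) = \left(-2778 - 205\right) \left(1298 + \left(9 + 4002\right)\right) = - 2983 \left(1298 + 4011\right) = \left(-2983\right) 5309 = -15836747$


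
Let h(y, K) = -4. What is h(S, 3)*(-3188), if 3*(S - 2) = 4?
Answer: 12752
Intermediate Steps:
S = 10/3 (S = 2 + (⅓)*4 = 2 + 4/3 = 10/3 ≈ 3.3333)
h(S, 3)*(-3188) = -4*(-3188) = 12752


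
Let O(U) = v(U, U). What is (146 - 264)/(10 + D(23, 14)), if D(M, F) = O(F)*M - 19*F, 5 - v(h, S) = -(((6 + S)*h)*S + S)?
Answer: -118/90341 ≈ -0.0013062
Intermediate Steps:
v(h, S) = 5 + S + S*h*(6 + S) (v(h, S) = 5 - (-1)*(((6 + S)*h)*S + S) = 5 - (-1)*((h*(6 + S))*S + S) = 5 - (-1)*(S*h*(6 + S) + S) = 5 - (-1)*(S + S*h*(6 + S)) = 5 - (-S - S*h*(6 + S)) = 5 + (S + S*h*(6 + S)) = 5 + S + S*h*(6 + S))
O(U) = 5 + U + U³ + 6*U² (O(U) = 5 + U + U*U² + 6*U*U = 5 + U + U³ + 6*U²)
D(M, F) = -19*F + M*(5 + F + F³ + 6*F²) (D(M, F) = (5 + F + F³ + 6*F²)*M - 19*F = M*(5 + F + F³ + 6*F²) - 19*F = -19*F + M*(5 + F + F³ + 6*F²))
(146 - 264)/(10 + D(23, 14)) = (146 - 264)/(10 + (-19*14 + 23*(5 + 14 + 14³ + 6*14²))) = -118/(10 + (-266 + 23*(5 + 14 + 2744 + 6*196))) = -118/(10 + (-266 + 23*(5 + 14 + 2744 + 1176))) = -118/(10 + (-266 + 23*3939)) = -118/(10 + (-266 + 90597)) = -118/(10 + 90331) = -118/90341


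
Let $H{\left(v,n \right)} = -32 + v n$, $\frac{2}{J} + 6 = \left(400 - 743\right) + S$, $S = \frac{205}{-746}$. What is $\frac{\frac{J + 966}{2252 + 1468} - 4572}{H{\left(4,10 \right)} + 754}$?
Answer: $- \frac{2215647042029}{369295481880} \approx -5.9997$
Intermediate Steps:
$S = - \frac{205}{746}$ ($S = 205 \left(- \frac{1}{746}\right) = - \frac{205}{746} \approx -0.2748$)
$J = - \frac{1492}{260559}$ ($J = \frac{2}{-6 + \left(\left(400 - 743\right) - \frac{205}{746}\right)} = \frac{2}{-6 - \frac{256083}{746}} = \frac{2}{- \frac{260559}{746}} = 2 \left(- \frac{746}{260559}\right) = - \frac{1492}{260559} \approx -0.0057262$)
$H{\left(v,n \right)} = -32 + n v$
$\frac{\frac{J + 966}{2252 + 1468} - 4572}{H{\left(4,10 \right)} + 754} = \frac{\frac{- \frac{1492}{260559} + 966}{2252 + 1468} - 4572}{\left(-32 + 10 \cdot 4\right) + 754} = \frac{\frac{251698502}{260559 \cdot 3720} - 4572}{\left(-32 + 40\right) + 754} = \frac{\frac{251698502}{260559} \cdot \frac{1}{3720} - 4572}{8 + 754} = \frac{\frac{125849251}{484639740} - 4572}{762} = \left(- \frac{2215647042029}{484639740}\right) \frac{1}{762} = - \frac{2215647042029}{369295481880}$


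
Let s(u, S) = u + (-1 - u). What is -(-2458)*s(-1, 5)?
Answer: -2458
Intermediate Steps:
s(u, S) = -1
-(-2458)*s(-1, 5) = -(-2458)*(-1) = -1229*2 = -2458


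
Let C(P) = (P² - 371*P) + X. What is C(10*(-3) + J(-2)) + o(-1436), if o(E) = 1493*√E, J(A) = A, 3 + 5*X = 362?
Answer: 64839/5 + 2986*I*√359 ≈ 12968.0 + 56577.0*I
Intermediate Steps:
X = 359/5 (X = -⅗ + (⅕)*362 = -⅗ + 362/5 = 359/5 ≈ 71.800)
C(P) = 359/5 + P² - 371*P (C(P) = (P² - 371*P) + 359/5 = 359/5 + P² - 371*P)
C(10*(-3) + J(-2)) + o(-1436) = (359/5 + (10*(-3) - 2)² - 371*(10*(-3) - 2)) + 1493*√(-1436) = (359/5 + (-30 - 2)² - 371*(-30 - 2)) + 1493*(2*I*√359) = (359/5 + (-32)² - 371*(-32)) + 2986*I*√359 = (359/5 + 1024 + 11872) + 2986*I*√359 = 64839/5 + 2986*I*√359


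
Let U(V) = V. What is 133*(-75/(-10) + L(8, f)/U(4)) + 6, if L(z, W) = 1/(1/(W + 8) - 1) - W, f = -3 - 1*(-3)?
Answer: 1931/2 ≈ 965.50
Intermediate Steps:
f = 0 (f = -3 + 3 = 0)
L(z, W) = 1/(-1 + 1/(8 + W)) - W (L(z, W) = 1/(1/(8 + W) - 1) - W = 1/(-1 + 1/(8 + W)) - W)
133*(-75/(-10) + L(8, f)/U(4)) + 6 = 133*(-75/(-10) + ((-8 - 1*0² - 8*0)/(7 + 0))/4) + 6 = 133*(-75*(-⅒) + ((-8 - 1*0 + 0)/7)*(¼)) + 6 = 133*(15/2 + ((-8 + 0 + 0)/7)*(¼)) + 6 = 133*(15/2 + ((⅐)*(-8))*(¼)) + 6 = 133*(15/2 - 8/7*¼) + 6 = 133*(15/2 - 2/7) + 6 = 133*(101/14) + 6 = 1919/2 + 6 = 1931/2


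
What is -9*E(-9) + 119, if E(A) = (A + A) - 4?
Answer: 317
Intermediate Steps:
E(A) = -4 + 2*A (E(A) = 2*A - 4 = -4 + 2*A)
-9*E(-9) + 119 = -9*(-4 + 2*(-9)) + 119 = -9*(-4 - 18) + 119 = -9*(-22) + 119 = 198 + 119 = 317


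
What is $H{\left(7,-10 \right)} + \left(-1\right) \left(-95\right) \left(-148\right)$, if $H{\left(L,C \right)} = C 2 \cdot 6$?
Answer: $-14180$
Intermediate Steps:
$H{\left(L,C \right)} = 12 C$ ($H{\left(L,C \right)} = 2 C 6 = 12 C$)
$H{\left(7,-10 \right)} + \left(-1\right) \left(-95\right) \left(-148\right) = 12 \left(-10\right) + \left(-1\right) \left(-95\right) \left(-148\right) = -120 + 95 \left(-148\right) = -120 - 14060 = -14180$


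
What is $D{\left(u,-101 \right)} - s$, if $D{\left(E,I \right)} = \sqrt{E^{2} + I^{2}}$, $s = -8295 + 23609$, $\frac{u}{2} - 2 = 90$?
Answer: $-15314 + \sqrt{44057} \approx -15104.0$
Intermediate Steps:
$u = 184$ ($u = 4 + 2 \cdot 90 = 4 + 180 = 184$)
$s = 15314$
$D{\left(u,-101 \right)} - s = \sqrt{184^{2} + \left(-101\right)^{2}} - 15314 = \sqrt{33856 + 10201} - 15314 = \sqrt{44057} - 15314 = -15314 + \sqrt{44057}$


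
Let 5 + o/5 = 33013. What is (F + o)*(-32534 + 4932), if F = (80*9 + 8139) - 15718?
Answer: -4366111962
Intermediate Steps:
o = 165040 (o = -25 + 5*33013 = -25 + 165065 = 165040)
F = -6859 (F = (720 + 8139) - 15718 = 8859 - 15718 = -6859)
(F + o)*(-32534 + 4932) = (-6859 + 165040)*(-32534 + 4932) = 158181*(-27602) = -4366111962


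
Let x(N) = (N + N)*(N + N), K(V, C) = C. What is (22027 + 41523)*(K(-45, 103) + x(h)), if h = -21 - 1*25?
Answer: 544432850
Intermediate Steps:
h = -46 (h = -21 - 25 = -46)
x(N) = 4*N² (x(N) = (2*N)*(2*N) = 4*N²)
(22027 + 41523)*(K(-45, 103) + x(h)) = (22027 + 41523)*(103 + 4*(-46)²) = 63550*(103 + 4*2116) = 63550*(103 + 8464) = 63550*8567 = 544432850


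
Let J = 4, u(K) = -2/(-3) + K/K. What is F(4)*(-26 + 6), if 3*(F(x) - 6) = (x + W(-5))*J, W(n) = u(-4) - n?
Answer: -3640/9 ≈ -404.44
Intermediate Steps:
u(K) = 5/3 (u(K) = -2*(-⅓) + 1 = ⅔ + 1 = 5/3)
W(n) = 5/3 - n
F(x) = 134/9 + 4*x/3 (F(x) = 6 + ((x + (5/3 - 1*(-5)))*4)/3 = 6 + ((x + (5/3 + 5))*4)/3 = 6 + ((x + 20/3)*4)/3 = 6 + ((20/3 + x)*4)/3 = 6 + (80/3 + 4*x)/3 = 6 + (80/9 + 4*x/3) = 134/9 + 4*x/3)
F(4)*(-26 + 6) = (134/9 + (4/3)*4)*(-26 + 6) = (134/9 + 16/3)*(-20) = (182/9)*(-20) = -3640/9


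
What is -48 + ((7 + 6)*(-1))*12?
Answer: -204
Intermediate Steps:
-48 + ((7 + 6)*(-1))*12 = -48 + (13*(-1))*12 = -48 - 13*12 = -48 - 156 = -204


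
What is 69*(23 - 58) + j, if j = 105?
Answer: -2310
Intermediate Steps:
69*(23 - 58) + j = 69*(23 - 58) + 105 = 69*(-35) + 105 = -2415 + 105 = -2310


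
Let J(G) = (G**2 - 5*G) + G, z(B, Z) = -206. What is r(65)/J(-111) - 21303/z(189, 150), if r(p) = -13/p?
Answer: 1359663769/13147950 ≈ 103.41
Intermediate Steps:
J(G) = G**2 - 4*G
r(65)/J(-111) - 21303/z(189, 150) = (-13/65)/((-111*(-4 - 111))) - 21303/(-206) = (-13*1/65)/((-111*(-115))) - 21303*(-1/206) = -1/5/12765 + 21303/206 = -1/5*1/12765 + 21303/206 = -1/63825 + 21303/206 = 1359663769/13147950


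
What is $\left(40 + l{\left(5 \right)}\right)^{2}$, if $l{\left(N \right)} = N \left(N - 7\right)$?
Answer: $900$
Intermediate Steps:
$l{\left(N \right)} = N \left(-7 + N\right)$
$\left(40 + l{\left(5 \right)}\right)^{2} = \left(40 + 5 \left(-7 + 5\right)\right)^{2} = \left(40 + 5 \left(-2\right)\right)^{2} = \left(40 - 10\right)^{2} = 30^{2} = 900$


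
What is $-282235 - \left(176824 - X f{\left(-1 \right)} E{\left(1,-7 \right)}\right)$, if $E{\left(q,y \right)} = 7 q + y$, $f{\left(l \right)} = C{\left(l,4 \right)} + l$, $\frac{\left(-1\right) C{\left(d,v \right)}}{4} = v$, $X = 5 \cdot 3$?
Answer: $-459059$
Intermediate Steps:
$X = 15$
$C{\left(d,v \right)} = - 4 v$
$f{\left(l \right)} = -16 + l$ ($f{\left(l \right)} = \left(-4\right) 4 + l = -16 + l$)
$E{\left(q,y \right)} = y + 7 q$
$-282235 - \left(176824 - X f{\left(-1 \right)} E{\left(1,-7 \right)}\right) = -282235 - \left(176824 - 15 \left(-16 - 1\right) \left(-7 + 7 \cdot 1\right)\right) = -282235 - \left(176824 - 15 \left(-17\right) \left(-7 + 7\right)\right) = -282235 - \left(176824 - \left(-255\right) 0\right) = -282235 - \left(176824 - 0\right) = -282235 - \left(176824 + 0\right) = -282235 - 176824 = -459059$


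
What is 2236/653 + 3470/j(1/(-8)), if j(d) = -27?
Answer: -2205538/17631 ≈ -125.09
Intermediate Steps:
2236/653 + 3470/j(1/(-8)) = 2236/653 + 3470/(-27) = 2236*(1/653) + 3470*(-1/27) = 2236/653 - 3470/27 = -2205538/17631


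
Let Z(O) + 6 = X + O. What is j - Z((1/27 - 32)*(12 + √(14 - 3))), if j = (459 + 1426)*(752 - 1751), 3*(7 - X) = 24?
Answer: -16944520/9 + 863*√11/27 ≈ -1.8826e+6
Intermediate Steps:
X = -1 (X = 7 - ⅓*24 = 7 - 8 = -1)
Z(O) = -7 + O (Z(O) = -6 + (-1 + O) = -7 + O)
j = -1883115 (j = 1885*(-999) = -1883115)
j - Z((1/27 - 32)*(12 + √(14 - 3))) = -1883115 - (-7 + (1/27 - 32)*(12 + √(14 - 3))) = -1883115 - (-7 + (1/27 - 32)*(12 + √11)) = -1883115 - (-7 - 863*(12 + √11)/27) = -1883115 - (-7 + (-3452/9 - 863*√11/27)) = -1883115 - (-3515/9 - 863*√11/27) = -1883115 + (3515/9 + 863*√11/27) = -16944520/9 + 863*√11/27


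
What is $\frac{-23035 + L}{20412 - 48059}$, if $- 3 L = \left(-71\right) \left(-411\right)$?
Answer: $\frac{32762}{27647} \approx 1.185$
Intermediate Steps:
$L = -9727$ ($L = - \frac{\left(-71\right) \left(-411\right)}{3} = \left(- \frac{1}{3}\right) 29181 = -9727$)
$\frac{-23035 + L}{20412 - 48059} = \frac{-23035 - 9727}{20412 - 48059} = - \frac{32762}{-27647} = \left(-32762\right) \left(- \frac{1}{27647}\right) = \frac{32762}{27647}$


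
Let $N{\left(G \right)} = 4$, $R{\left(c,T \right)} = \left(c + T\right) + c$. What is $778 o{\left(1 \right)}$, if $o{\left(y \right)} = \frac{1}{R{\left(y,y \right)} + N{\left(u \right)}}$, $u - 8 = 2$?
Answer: $\frac{778}{7} \approx 111.14$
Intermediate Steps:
$u = 10$ ($u = 8 + 2 = 10$)
$R{\left(c,T \right)} = T + 2 c$ ($R{\left(c,T \right)} = \left(T + c\right) + c = T + 2 c$)
$o{\left(y \right)} = \frac{1}{4 + 3 y}$ ($o{\left(y \right)} = \frac{1}{\left(y + 2 y\right) + 4} = \frac{1}{3 y + 4} = \frac{1}{4 + 3 y}$)
$778 o{\left(1 \right)} = \frac{778}{4 + 3 \cdot 1} = \frac{778}{4 + 3} = \frac{778}{7}$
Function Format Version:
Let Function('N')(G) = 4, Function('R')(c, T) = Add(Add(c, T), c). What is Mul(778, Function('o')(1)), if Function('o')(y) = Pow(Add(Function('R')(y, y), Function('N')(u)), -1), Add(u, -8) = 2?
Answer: Rational(778, 7) ≈ 111.14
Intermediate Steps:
u = 10 (u = Add(8, 2) = 10)
Function('R')(c, T) = Add(T, Mul(2, c)) (Function('R')(c, T) = Add(Add(T, c), c) = Add(T, Mul(2, c)))
Function('o')(y) = Pow(Add(4, Mul(3, y)), -1) (Function('o')(y) = Pow(Add(Add(y, Mul(2, y)), 4), -1) = Pow(Add(Mul(3, y), 4), -1) = Pow(Add(4, Mul(3, y)), -1))
Mul(778, Function('o')(1)) = Mul(778, Pow(Add(4, Mul(3, 1)), -1)) = Mul(778, Pow(Add(4, 3), -1)) = Mul(778, Pow(7, -1)) = Mul(778, Rational(1, 7)) = Rational(778, 7)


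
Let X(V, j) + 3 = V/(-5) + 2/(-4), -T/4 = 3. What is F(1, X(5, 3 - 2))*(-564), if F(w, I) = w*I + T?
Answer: 9306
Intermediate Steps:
T = -12 (T = -4*3 = -12)
X(V, j) = -7/2 - V/5 (X(V, j) = -3 + (V/(-5) + 2/(-4)) = -3 + (V*(-⅕) + 2*(-¼)) = -3 + (-V/5 - ½) = -3 + (-½ - V/5) = -7/2 - V/5)
F(w, I) = -12 + I*w (F(w, I) = w*I - 12 = I*w - 12 = -12 + I*w)
F(1, X(5, 3 - 2))*(-564) = (-12 + (-7/2 - ⅕*5)*1)*(-564) = (-12 + (-7/2 - 1)*1)*(-564) = (-12 - 9/2*1)*(-564) = (-12 - 9/2)*(-564) = -33/2*(-564) = 9306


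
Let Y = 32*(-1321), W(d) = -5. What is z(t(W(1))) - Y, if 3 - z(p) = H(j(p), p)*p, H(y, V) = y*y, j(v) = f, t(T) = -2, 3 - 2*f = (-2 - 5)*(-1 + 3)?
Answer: 84839/2 ≈ 42420.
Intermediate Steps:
f = 17/2 (f = 3/2 - (-2 - 5)*(-1 + 3)/2 = 3/2 - (-7)*2/2 = 3/2 - ½*(-14) = 3/2 + 7 = 17/2 ≈ 8.5000)
j(v) = 17/2
H(y, V) = y²
z(p) = 3 - 289*p/4 (z(p) = 3 - (17/2)²*p = 3 - 289*p/4)
Y = -42272
z(t(W(1))) - Y = (3 - 289/4*(-2)) - 1*(-42272) = (3 + 289/2) + 42272 = 295/2 + 42272 = 84839/2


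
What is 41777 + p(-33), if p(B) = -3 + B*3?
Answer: 41675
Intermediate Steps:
p(B) = -3 + 3*B
41777 + p(-33) = 41777 + (-3 + 3*(-33)) = 41777 + (-3 - 99) = 41777 - 102 = 41675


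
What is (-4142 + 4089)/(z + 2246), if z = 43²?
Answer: -53/4095 ≈ -0.012943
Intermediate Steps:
z = 1849
(-4142 + 4089)/(z + 2246) = (-4142 + 4089)/(1849 + 2246) = -53/4095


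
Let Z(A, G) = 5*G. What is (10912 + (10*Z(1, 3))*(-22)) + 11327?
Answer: 18939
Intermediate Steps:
(10912 + (10*Z(1, 3))*(-22)) + 11327 = (10912 + (10*(5*3))*(-22)) + 11327 = (10912 + (10*15)*(-22)) + 11327 = (10912 + 150*(-22)) + 11327 = (10912 - 3300) + 11327 = 7612 + 11327 = 18939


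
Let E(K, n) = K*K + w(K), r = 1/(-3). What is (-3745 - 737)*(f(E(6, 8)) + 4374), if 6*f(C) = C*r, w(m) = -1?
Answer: -19595553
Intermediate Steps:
r = -1/3 ≈ -0.33333
E(K, n) = -1 + K**2 (E(K, n) = K*K - 1 = K**2 - 1 = -1 + K**2)
f(C) = -C/18 (f(C) = (C*(-1/3))/6 = (-C/3)/6 = -C/18)
(-3745 - 737)*(f(E(6, 8)) + 4374) = (-3745 - 737)*(-(-1 + 6**2)/18 + 4374) = -4482*(-(-1 + 36)/18 + 4374) = -4482*(-1/18*35 + 4374) = -4482*(-35/18 + 4374) = -4482*78697/18 = -19595553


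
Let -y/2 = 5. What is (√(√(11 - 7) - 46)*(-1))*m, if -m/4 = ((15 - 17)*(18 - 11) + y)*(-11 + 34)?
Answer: -4416*I*√11 ≈ -14646.0*I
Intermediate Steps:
y = -10 (y = -2*5 = -10)
m = 2208 (m = -4*((15 - 17)*(18 - 11) - 10)*(-11 + 34) = -4*(-2*7 - 10)*23 = -4*(-14 - 10)*23 = -(-96)*23 = -4*(-552) = 2208)
(√(√(11 - 7) - 46)*(-1))*m = (√(√(11 - 7) - 46)*(-1))*2208 = (√(√4 - 46)*(-1))*2208 = (√(2 - 46)*(-1))*2208 = (√(-44)*(-1))*2208 = ((2*I*√11)*(-1))*2208 = -2*I*√11*2208 = -4416*I*√11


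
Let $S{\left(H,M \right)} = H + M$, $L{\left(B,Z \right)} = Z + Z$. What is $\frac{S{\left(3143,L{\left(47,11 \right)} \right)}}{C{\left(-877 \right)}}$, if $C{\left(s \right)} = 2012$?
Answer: $\frac{3165}{2012} \approx 1.5731$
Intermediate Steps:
$L{\left(B,Z \right)} = 2 Z$
$\frac{S{\left(3143,L{\left(47,11 \right)} \right)}}{C{\left(-877 \right)}} = \frac{3143 + 2 \cdot 11}{2012} = \left(3143 + 22\right) \frac{1}{2012} = 3165 \cdot \frac{1}{2012} = \frac{3165}{2012}$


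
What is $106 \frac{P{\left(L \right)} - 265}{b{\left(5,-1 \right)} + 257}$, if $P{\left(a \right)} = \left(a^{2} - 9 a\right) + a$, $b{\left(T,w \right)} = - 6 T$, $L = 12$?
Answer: $- \frac{23002}{227} \approx -101.33$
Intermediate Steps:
$P{\left(a \right)} = a^{2} - 8 a$
$106 \frac{P{\left(L \right)} - 265}{b{\left(5,-1 \right)} + 257} = 106 \frac{12 \left(-8 + 12\right) - 265}{\left(-6\right) 5 + 257} = 106 \frac{12 \cdot 4 - 265}{-30 + 257} = 106 \frac{48 - 265}{227} = 106 \left(\left(-217\right) \frac{1}{227}\right) = 106 \left(- \frac{217}{227}\right) = - \frac{23002}{227}$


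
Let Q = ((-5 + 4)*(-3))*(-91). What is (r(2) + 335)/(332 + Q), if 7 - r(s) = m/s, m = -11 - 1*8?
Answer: 703/118 ≈ 5.9576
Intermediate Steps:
Q = -273 (Q = -1*(-3)*(-91) = 3*(-91) = -273)
m = -19 (m = -11 - 8 = -19)
r(s) = 7 + 19/s (r(s) = 7 - (-19)/s = 7 + 19/s)
(r(2) + 335)/(332 + Q) = ((7 + 19/2) + 335)/(332 - 273) = ((7 + 19*(½)) + 335)/59 = ((7 + 19/2) + 335)*(1/59) = (33/2 + 335)*(1/59) = (703/2)*(1/59) = 703/118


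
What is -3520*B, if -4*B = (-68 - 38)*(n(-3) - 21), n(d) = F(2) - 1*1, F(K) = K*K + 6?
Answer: 1119360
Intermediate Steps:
F(K) = 6 + K**2 (F(K) = K**2 + 6 = 6 + K**2)
n(d) = 9 (n(d) = (6 + 2**2) - 1*1 = (6 + 4) - 1 = 10 - 1 = 9)
B = -318 (B = -(-68 - 38)*(9 - 21)/4 = -(-53)*(-12)/2 = -1/4*1272 = -318)
-3520*B = -3520*(-318) = 1119360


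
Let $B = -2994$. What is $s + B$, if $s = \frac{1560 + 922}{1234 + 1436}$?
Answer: $- \frac{3995749}{1335} \approx -2993.1$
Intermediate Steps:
$s = \frac{1241}{1335}$ ($s = \frac{2482}{2670} = 2482 \cdot \frac{1}{2670} = \frac{1241}{1335} \approx 0.92959$)
$s + B = \frac{1241}{1335} - 2994 = - \frac{3995749}{1335}$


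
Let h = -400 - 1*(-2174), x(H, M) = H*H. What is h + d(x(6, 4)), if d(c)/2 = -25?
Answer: 1724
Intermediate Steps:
x(H, M) = H**2
d(c) = -50 (d(c) = 2*(-25) = -50)
h = 1774 (h = -400 + 2174 = 1774)
h + d(x(6, 4)) = 1774 - 50 = 1724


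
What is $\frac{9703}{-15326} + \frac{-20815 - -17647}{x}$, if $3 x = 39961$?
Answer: $- \frac{533399887}{612442286} \approx -0.87094$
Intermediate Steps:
$x = \frac{39961}{3}$ ($x = \frac{1}{3} \cdot 39961 = \frac{39961}{3} \approx 13320.0$)
$\frac{9703}{-15326} + \frac{-20815 - -17647}{x} = \frac{9703}{-15326} + \frac{-20815 - -17647}{\frac{39961}{3}} = 9703 \left(- \frac{1}{15326}\right) + \left(-20815 + 17647\right) \frac{3}{39961} = - \frac{9703}{15326} - \frac{9504}{39961} = - \frac{533399887}{612442286}$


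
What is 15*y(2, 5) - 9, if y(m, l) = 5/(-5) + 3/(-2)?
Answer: -93/2 ≈ -46.500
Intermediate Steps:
y(m, l) = -5/2 (y(m, l) = 5*(-1/5) + 3*(-1/2) = -1 - 3/2 = -5/2)
15*y(2, 5) - 9 = 15*(-5/2) - 9 = -75/2 - 9 = -93/2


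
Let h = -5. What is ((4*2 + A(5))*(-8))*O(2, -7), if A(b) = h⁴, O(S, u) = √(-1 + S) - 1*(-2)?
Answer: -15192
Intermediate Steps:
O(S, u) = 2 + √(-1 + S) (O(S, u) = √(-1 + S) + 2 = 2 + √(-1 + S))
A(b) = 625 (A(b) = (-5)⁴ = 625)
((4*2 + A(5))*(-8))*O(2, -7) = ((4*2 + 625)*(-8))*(2 + √(-1 + 2)) = ((8 + 625)*(-8))*(2 + √1) = (633*(-8))*(2 + 1) = -5064*3 = -15192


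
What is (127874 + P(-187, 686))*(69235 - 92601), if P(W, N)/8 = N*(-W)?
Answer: -26967401580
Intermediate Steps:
P(W, N) = -8*N*W (P(W, N) = 8*(N*(-W)) = 8*(-N*W) = -8*N*W)
(127874 + P(-187, 686))*(69235 - 92601) = (127874 - 8*686*(-187))*(69235 - 92601) = (127874 + 1026256)*(-23366) = 1154130*(-23366) = -26967401580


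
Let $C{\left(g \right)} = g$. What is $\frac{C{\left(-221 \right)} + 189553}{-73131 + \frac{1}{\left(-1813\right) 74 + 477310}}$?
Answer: $- \frac{64968897136}{25094756387} \approx -2.5889$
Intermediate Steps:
$\frac{C{\left(-221 \right)} + 189553}{-73131 + \frac{1}{\left(-1813\right) 74 + 477310}} = \frac{-221 + 189553}{-73131 + \frac{1}{\left(-1813\right) 74 + 477310}} = \frac{189332}{-73131 + \frac{1}{-134162 + 477310}} = \frac{189332}{-73131 + \frac{1}{343148}} = \frac{189332}{- \frac{25094756387}{343148}} = 189332 \left(- \frac{343148}{25094756387}\right) = - \frac{64968897136}{25094756387}$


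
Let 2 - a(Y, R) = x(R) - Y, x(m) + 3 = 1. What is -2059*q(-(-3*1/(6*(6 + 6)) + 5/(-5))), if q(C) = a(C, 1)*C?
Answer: -6228475/576 ≈ -10813.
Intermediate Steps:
x(m) = -2 (x(m) = -3 + 1 = -2)
a(Y, R) = 4 + Y (a(Y, R) = 2 - (-2 - Y) = 2 + (2 + Y) = 4 + Y)
q(C) = C*(4 + C) (q(C) = (4 + C)*C = C*(4 + C))
-2059*q(-(-3*1/(6*(6 + 6)) + 5/(-5))) = -2059*(-(-3*1/(6*(6 + 6)) + 5/(-5)))*(4 - (-3*1/(6*(6 + 6)) + 5/(-5))) = -2059*(-(-3/(12*6) + 5*(-⅕)))*(4 - (-3/(12*6) + 5*(-⅕))) = -2059*(-(-3/72 - 1))*(4 - (-3/72 - 1)) = -2059*(-(-3*1/72 - 1))*(4 - (-3*1/72 - 1)) = -2059*(-(-1/24 - 1))*(4 - (-1/24 - 1)) = -2059*(-1*(-25/24))*(4 - 1*(-25/24)) = -51475*(4 + 25/24)/24 = -51475*121/(24*24) = -2059*3025/576 = -6228475/576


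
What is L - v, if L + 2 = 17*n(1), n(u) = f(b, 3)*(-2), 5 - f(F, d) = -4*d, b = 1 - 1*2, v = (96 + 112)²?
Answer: -43844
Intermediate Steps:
v = 43264 (v = 208² = 43264)
b = -1 (b = 1 - 2 = -1)
f(F, d) = 5 + 4*d (f(F, d) = 5 - (-4)*d = 5 + 4*d)
n(u) = -34 (n(u) = (5 + 4*3)*(-2) = (5 + 12)*(-2) = 17*(-2) = -34)
L = -580 (L = -2 + 17*(-34) = -2 - 578 = -580)
L - v = -580 - 1*43264 = -580 - 43264 = -43844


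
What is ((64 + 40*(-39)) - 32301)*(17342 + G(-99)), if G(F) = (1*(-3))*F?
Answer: -596145283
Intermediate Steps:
G(F) = -3*F
((64 + 40*(-39)) - 32301)*(17342 + G(-99)) = ((64 + 40*(-39)) - 32301)*(17342 - 3*(-99)) = ((64 - 1560) - 32301)*(17342 + 297) = (-1496 - 32301)*17639 = -33797*17639 = -596145283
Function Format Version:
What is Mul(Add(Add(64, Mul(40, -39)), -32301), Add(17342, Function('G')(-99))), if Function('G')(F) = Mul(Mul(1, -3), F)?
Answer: -596145283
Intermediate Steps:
Function('G')(F) = Mul(-3, F)
Mul(Add(Add(64, Mul(40, -39)), -32301), Add(17342, Function('G')(-99))) = Mul(Add(Add(64, Mul(40, -39)), -32301), Add(17342, Mul(-3, -99))) = Mul(Add(Add(64, -1560), -32301), Add(17342, 297)) = Mul(Add(-1496, -32301), 17639) = Mul(-33797, 17639) = -596145283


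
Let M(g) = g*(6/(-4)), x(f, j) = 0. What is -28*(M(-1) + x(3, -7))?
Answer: -42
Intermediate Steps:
M(g) = -3*g/2 (M(g) = g*(6*(-¼)) = g*(-3/2) = -3*g/2)
-28*(M(-1) + x(3, -7)) = -28*(-3/2*(-1) + 0) = -28*(3/2 + 0) = -28*3/2 = -42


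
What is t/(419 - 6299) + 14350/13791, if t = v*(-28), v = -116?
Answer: 235624/482685 ≈ 0.48815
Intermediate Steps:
t = 3248 (t = -116*(-28) = 3248)
t/(419 - 6299) + 14350/13791 = 3248/(419 - 6299) + 14350/13791 = 3248/(-5880) + 14350*(1/13791) = 3248*(-1/5880) + 14350/13791 = -58/105 + 14350/13791 = 235624/482685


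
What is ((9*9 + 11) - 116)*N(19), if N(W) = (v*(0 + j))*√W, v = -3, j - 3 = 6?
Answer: 648*√19 ≈ 2824.6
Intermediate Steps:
j = 9 (j = 3 + 6 = 9)
N(W) = -27*√W (N(W) = (-3*(0 + 9))*√W = (-3*9)*√W = -27*√W)
((9*9 + 11) - 116)*N(19) = ((9*9 + 11) - 116)*(-27*√19) = ((81 + 11) - 116)*(-27*√19) = (92 - 116)*(-27*√19) = -(-648)*√19 = 648*√19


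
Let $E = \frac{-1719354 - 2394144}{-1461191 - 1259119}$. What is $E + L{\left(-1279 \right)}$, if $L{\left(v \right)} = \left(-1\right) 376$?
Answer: $- \frac{169787177}{453385} \approx -374.49$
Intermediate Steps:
$L{\left(v \right)} = -376$
$E = \frac{685583}{453385}$ ($E = - \frac{4113498}{-2720310} = \left(-4113498\right) \left(- \frac{1}{2720310}\right) = \frac{685583}{453385} \approx 1.5121$)
$E + L{\left(-1279 \right)} = \frac{685583}{453385} - 376 = - \frac{169787177}{453385}$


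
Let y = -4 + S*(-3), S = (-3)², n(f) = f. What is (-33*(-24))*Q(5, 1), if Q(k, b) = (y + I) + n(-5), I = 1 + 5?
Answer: -23760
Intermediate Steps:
S = 9
y = -31 (y = -4 + 9*(-3) = -4 - 27 = -31)
I = 6
Q(k, b) = -30 (Q(k, b) = (-31 + 6) - 5 = -25 - 5 = -30)
(-33*(-24))*Q(5, 1) = -33*(-24)*(-30) = 792*(-30) = -23760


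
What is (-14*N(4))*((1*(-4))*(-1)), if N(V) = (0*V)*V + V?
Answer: -224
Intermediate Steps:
N(V) = V (N(V) = 0*V + V = 0 + V = V)
(-14*N(4))*((1*(-4))*(-1)) = (-14*4)*((1*(-4))*(-1)) = -(-224)*(-1) = -56*4 = -224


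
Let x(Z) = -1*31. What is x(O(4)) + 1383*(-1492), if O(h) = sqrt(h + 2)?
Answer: -2063467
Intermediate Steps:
O(h) = sqrt(2 + h)
x(Z) = -31
x(O(4)) + 1383*(-1492) = -31 + 1383*(-1492) = -31 - 2063436 = -2063467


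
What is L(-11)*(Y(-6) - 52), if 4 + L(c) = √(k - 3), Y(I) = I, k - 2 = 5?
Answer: 116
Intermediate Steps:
k = 7 (k = 2 + 5 = 7)
L(c) = -2 (L(c) = -4 + √(7 - 3) = -4 + √4 = -4 + 2 = -2)
L(-11)*(Y(-6) - 52) = -2*(-6 - 52) = -2*(-58) = 116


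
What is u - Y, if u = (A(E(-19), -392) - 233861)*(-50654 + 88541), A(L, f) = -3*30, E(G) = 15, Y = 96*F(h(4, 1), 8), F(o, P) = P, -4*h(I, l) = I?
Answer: -8863702305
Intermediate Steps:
h(I, l) = -I/4
Y = 768 (Y = 96*8 = 768)
A(L, f) = -90
u = -8863701537 (u = (-90 - 233861)*(-50654 + 88541) = -233951*37887 = -8863701537)
u - Y = -8863701537 - 1*768 = -8863701537 - 768 = -8863702305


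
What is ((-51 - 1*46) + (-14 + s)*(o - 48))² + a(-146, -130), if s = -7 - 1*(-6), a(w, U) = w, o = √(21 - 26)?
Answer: 386858 - 18690*I*√5 ≈ 3.8686e+5 - 41792.0*I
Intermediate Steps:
o = I*√5 (o = √(-5) = I*√5 ≈ 2.2361*I)
s = -1 (s = -7 + 6 = -1)
((-51 - 1*46) + (-14 + s)*(o - 48))² + a(-146, -130) = ((-51 - 1*46) + (-14 - 1)*(I*√5 - 48))² - 146 = ((-51 - 46) - 15*(-48 + I*√5))² - 146 = (-97 + (720 - 15*I*√5))² - 146 = (623 - 15*I*√5)² - 146 = -146 + (623 - 15*I*√5)²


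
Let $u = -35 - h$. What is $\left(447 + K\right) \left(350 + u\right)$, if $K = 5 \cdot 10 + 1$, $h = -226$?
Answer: $269418$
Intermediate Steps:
$K = 51$ ($K = 50 + 1 = 51$)
$u = 191$ ($u = -35 - -226 = -35 + 226 = 191$)
$\left(447 + K\right) \left(350 + u\right) = \left(447 + 51\right) \left(350 + 191\right) = 498 \cdot 541 = 269418$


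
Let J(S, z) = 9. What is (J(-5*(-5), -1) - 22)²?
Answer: 169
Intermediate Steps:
(J(-5*(-5), -1) - 22)² = (9 - 22)² = (-13)² = 169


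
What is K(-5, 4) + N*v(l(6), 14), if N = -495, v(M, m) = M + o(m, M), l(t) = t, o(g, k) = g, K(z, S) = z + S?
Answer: -9901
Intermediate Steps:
K(z, S) = S + z
v(M, m) = M + m
K(-5, 4) + N*v(l(6), 14) = (4 - 5) - 495*(6 + 14) = -1 - 495*20 = -1 - 9900 = -9901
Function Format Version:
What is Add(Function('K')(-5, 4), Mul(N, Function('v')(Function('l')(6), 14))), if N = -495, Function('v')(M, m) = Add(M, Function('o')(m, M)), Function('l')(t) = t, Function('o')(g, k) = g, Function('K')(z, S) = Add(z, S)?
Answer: -9901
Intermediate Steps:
Function('K')(z, S) = Add(S, z)
Function('v')(M, m) = Add(M, m)
Add(Function('K')(-5, 4), Mul(N, Function('v')(Function('l')(6), 14))) = Add(Add(4, -5), Mul(-495, Add(6, 14))) = Add(-1, Mul(-495, 20)) = Add(-1, -9900) = -9901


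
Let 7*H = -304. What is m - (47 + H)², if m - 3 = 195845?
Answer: 9595927/49 ≈ 1.9584e+5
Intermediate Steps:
H = -304/7 (H = (⅐)*(-304) = -304/7 ≈ -43.429)
m = 195848 (m = 3 + 195845 = 195848)
m - (47 + H)² = 195848 - (47 - 304/7)² = 195848 - (25/7)² = 195848 - 1*625/49 = 195848 - 625/49 = 9595927/49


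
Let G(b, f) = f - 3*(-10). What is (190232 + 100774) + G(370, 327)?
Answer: 291363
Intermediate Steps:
G(b, f) = 30 + f (G(b, f) = f + 30 = 30 + f)
(190232 + 100774) + G(370, 327) = (190232 + 100774) + (30 + 327) = 291006 + 357 = 291363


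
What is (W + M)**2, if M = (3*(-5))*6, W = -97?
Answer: 34969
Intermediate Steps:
M = -90 (M = -15*6 = -90)
(W + M)**2 = (-97 - 90)**2 = (-187)**2 = 34969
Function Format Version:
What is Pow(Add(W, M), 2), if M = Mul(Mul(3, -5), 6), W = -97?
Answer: 34969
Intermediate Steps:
M = -90 (M = Mul(-15, 6) = -90)
Pow(Add(W, M), 2) = Pow(Add(-97, -90), 2) = Pow(-187, 2) = 34969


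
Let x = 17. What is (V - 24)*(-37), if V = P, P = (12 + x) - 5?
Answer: 0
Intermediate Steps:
P = 24 (P = (12 + 17) - 5 = 29 - 5 = 24)
V = 24
(V - 24)*(-37) = (24 - 24)*(-37) = 0*(-37) = 0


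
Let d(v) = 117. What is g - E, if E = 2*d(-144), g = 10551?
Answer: 10317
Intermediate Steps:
E = 234 (E = 2*117 = 234)
g - E = 10551 - 1*234 = 10551 - 234 = 10317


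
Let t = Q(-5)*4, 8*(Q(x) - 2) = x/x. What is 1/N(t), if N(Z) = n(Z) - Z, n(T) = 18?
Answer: 2/19 ≈ 0.10526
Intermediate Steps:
Q(x) = 17/8 (Q(x) = 2 + (x/x)/8 = 2 + (⅛)*1 = 2 + ⅛ = 17/8)
t = 17/2 (t = (17/8)*4 = 17/2 ≈ 8.5000)
N(Z) = 18 - Z
1/N(t) = 1/(18 - 1*17/2) = 1/(18 - 17/2) = 1/(19/2) = 2/19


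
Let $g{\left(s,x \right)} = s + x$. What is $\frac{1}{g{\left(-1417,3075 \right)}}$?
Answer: $\frac{1}{1658} \approx 0.00060314$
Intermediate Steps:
$\frac{1}{g{\left(-1417,3075 \right)}} = \frac{1}{-1417 + 3075} = \frac{1}{1658}$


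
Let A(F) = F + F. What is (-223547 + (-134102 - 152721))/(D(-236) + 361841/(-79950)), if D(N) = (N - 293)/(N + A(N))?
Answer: 1604960539000/11882771 ≈ 1.3507e+5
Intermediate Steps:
A(F) = 2*F
D(N) = (-293 + N)/(3*N) (D(N) = (N - 293)/(N + 2*N) = (-293 + N)/((3*N)) = (-293 + N)*(1/(3*N)) = (-293 + N)/(3*N))
(-223547 + (-134102 - 152721))/(D(-236) + 361841/(-79950)) = (-223547 + (-134102 - 152721))/((⅓)*(-293 - 236)/(-236) + 361841/(-79950)) = (-223547 - 286823)/((⅓)*(-1/236)*(-529) + 361841*(-1/79950)) = -510370/(529/708 - 361841/79950) = -510370/(-11882771/3144700) = -510370*(-3144700/11882771) = 1604960539000/11882771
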